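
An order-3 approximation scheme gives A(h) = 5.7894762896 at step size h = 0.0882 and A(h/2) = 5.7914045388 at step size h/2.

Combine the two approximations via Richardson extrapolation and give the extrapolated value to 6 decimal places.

The method has order 3: 2^3 = 8.
Top: 8(5.7914045388) − (5.7894762896) = 40.5417600208
R = 40.5417600208/7 = 5.7916800030
Shift from A(h/2): +0.0002754642.

5.791680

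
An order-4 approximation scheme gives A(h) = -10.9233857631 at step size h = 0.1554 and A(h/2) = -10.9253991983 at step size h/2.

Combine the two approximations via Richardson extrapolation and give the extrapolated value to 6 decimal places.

-10.925533

Method order is 4; weight 2^4 = 16.
Difference of the inputs: -10.9253991983 − (-10.9233857631) = -0.0020134352
Correction (A(h/2) − A(h))/(16 − 1) = (-0.0020134352)/15 = -0.0001342290
R = A(h/2) + (A(h/2) − A(h))/15 = -10.9253991983 − 0.0001342290 = -10.9255334273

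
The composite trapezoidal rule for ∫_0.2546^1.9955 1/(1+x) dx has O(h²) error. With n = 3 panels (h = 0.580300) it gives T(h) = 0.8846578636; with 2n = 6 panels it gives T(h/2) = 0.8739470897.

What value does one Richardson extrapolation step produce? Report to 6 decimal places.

r = 2: numerator weight 4, denominator 3.
Top: 4(0.8739470897) − (0.8846578636) = 2.6111304952
Divide by 2^2 − 1 = 3.
2.6111304952 ÷ 3 = 0.8703768317
Correction |R − A(h/2)| = 3.570e-03; gap |A(h/2) − A(h)| = 1.071e-02.

0.870377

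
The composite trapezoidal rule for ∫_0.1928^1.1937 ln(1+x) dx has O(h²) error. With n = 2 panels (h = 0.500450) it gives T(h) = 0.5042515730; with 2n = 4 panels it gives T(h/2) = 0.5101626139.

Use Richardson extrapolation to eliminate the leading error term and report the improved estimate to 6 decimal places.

Leading term ∝ h^2; use weight 4 = 2^2.
A(h/2) − A(h) = 0.5101626139 − 0.5042515730 = 0.0059110409
Correction (A(h/2) − A(h))/(4 − 1) = 0.0059110409/3 = 0.0019703470
R = 0.5101626139 + 0.0019703470 = 0.5121329609
Gap between inputs: 5.911e-03; correction applied: +0.0019703470.

0.512133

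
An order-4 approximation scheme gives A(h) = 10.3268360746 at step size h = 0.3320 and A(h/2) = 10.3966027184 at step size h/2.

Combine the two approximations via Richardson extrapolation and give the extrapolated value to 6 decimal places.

10.401254

Order 4 gives 2^r = 16 and 2^r − 1 = 15.
16*10.3966027184 − 10.3268360746 = 156.0188074198
Divide by 2^4 − 1 = 15.
Result: 10.4012538280
Correction |R − A(h/2)| = 4.651e-03; gap |A(h/2) − A(h)| = 6.977e-02.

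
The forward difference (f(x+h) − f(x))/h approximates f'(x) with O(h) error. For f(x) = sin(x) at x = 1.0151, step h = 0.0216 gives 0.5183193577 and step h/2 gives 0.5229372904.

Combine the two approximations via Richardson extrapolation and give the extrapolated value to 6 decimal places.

r = 1: numerator weight 2, denominator 1.
Top: 2(0.5229372904) − (0.5183193577) = 0.5275552231
Denominator 2 − 1 = 1.
R = 0.5275552231/1 = 0.5275552231

0.527555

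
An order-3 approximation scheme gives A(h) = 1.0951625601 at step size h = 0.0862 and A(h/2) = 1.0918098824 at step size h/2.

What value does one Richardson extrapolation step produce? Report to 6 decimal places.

r = 3: numerator weight 8, denominator 7.
Numerator 8×A(h/2) − A(h) = 8×1.0918098824 − 1.0951625601 = 7.6393164991
(8×1.0918098824 − 1.0951625601)/(8 − 1) = 1.0913309284

1.091331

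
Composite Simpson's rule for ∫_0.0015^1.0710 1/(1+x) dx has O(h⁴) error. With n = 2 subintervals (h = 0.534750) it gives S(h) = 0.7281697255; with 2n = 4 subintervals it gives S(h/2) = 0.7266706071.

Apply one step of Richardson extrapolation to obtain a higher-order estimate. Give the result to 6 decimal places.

0.726571

Method order is 4; weight 2^4 = 16.
Top: 16(0.7266706071) − (0.7281697255) = 10.8985599881
Denominator 16 − 1 = 15.
10.8985599881 ÷ 15 = 0.7265706659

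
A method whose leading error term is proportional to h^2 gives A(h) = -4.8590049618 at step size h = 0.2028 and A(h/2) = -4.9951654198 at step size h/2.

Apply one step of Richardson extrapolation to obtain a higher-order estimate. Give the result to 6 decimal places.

r = 2, so 2^r = 4.
4×(-4.9951654198) = -19.9806616792; (-19.9806616792) − (-4.8590049618) = -15.1216567174
Denominator 4 − 1 = 3.
So the Richardson estimate is -5.0405522391.

-5.040552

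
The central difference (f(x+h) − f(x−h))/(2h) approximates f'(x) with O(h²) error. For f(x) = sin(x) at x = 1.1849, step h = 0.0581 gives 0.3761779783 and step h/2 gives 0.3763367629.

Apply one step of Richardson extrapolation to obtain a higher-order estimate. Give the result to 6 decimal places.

0.376390

With r = 2 the leading error scales as h^2, so the weight is 2^2 = 4.
4 × 0.3763367629 − 0.3761779783 = 1.1291690733
R = 1.1291690733/3 = 0.3763896911
Gap between inputs: 1.588e-04; correction applied: +0.0000529282.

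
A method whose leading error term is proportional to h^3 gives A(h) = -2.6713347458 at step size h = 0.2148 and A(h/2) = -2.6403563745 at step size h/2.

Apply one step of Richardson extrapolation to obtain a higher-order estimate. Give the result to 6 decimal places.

Error is O(h^3); halving h shrinks it by 2^3 = 8.
8×(-2.6403563745) = -21.1228509960; (-21.1228509960) − (-2.6713347458) = -18.4515162502
(-18.4515162502) ÷ 7 = -2.6359308929

-2.635931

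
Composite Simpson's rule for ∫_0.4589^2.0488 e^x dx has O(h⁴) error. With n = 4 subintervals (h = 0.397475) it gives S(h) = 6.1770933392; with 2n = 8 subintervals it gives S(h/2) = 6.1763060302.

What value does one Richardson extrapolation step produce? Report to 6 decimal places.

6.176254

Error is O(h^4); halving h shrinks it by 2^4 = 16.
Difference of the inputs: 6.1763060302 − 6.1770933392 = -0.0007873090
Correction (A(h/2) − A(h))/(16 − 1) = (-0.0007873090)/15 = -0.0000524873
R = A(h/2) + (A(h/2) − A(h))/15 = 6.1763060302 − 0.0000524873 = 6.1762535429
Gap between inputs: 7.873e-04; correction applied: −0.0000524873.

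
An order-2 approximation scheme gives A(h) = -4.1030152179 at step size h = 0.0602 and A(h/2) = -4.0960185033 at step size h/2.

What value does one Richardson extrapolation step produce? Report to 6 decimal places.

The method has order 2: 2^2 = 4.
Weighted: (-16.3840740132) − (-4.1030152179) = -12.2810587953
Divide by 2^2 − 1 = 3.
(4*(-4.0960185033) − (-4.1030152179))/(4 − 1) = -4.0936862651
Shift from A(h/2): +0.0023322382.

-4.093686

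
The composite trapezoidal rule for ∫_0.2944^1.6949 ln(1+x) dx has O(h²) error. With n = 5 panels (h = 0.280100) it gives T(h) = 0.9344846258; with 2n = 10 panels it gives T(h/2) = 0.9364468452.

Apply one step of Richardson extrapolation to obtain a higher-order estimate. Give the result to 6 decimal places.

0.937101

Order 2 gives 2^r = 4 and 2^r − 1 = 3.
4 × 0.9364468452 = 3.7457873808; 3.7457873808 − 0.9344846258 = 2.8113027550
Divide by 2^2 − 1 = 3.
Extrapolated: 2.8113027550 / 3 = 0.9371009183
Gap between inputs: 1.962e-03; correction applied: +0.0006540731.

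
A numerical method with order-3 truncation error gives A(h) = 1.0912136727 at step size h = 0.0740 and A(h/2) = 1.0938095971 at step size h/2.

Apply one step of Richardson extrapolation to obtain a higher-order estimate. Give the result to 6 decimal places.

1.094180

The method has order 3: 2^3 = 8.
8 × 1.0938095971 − 1.0912136727 = 7.6592631041
Extrapolated: 7.6592631041 / 7 = 1.0941804434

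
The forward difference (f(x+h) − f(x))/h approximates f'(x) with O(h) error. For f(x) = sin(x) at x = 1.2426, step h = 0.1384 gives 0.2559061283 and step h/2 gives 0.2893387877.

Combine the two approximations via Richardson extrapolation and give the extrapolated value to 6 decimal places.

r = 1, so 2^r = 2.
A(h/2) − A(h) = 0.2893387877 − 0.2559061283 = 0.0334326594
Correction (A(h/2) − A(h))/(2 − 1) = 0.0334326594/1 = 0.0334326594
R = A(h/2) + (A(h/2) − A(h))/1 = 0.2893387877 + 0.0334326594 = 0.3227714471

0.322771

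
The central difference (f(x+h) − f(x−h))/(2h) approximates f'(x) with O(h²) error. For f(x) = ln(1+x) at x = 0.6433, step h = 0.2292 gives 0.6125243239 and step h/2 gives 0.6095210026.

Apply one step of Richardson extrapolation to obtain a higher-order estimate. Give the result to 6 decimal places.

With r = 2 the leading error scales as h^2, so the weight is 2^2 = 4.
4 × 0.6095210026 = 2.4380840104; subtract 0.6125243239 → 1.8255596865
1.8255596865 ÷ 3 = 0.6085198955
Correction |R − A(h/2)| = 1.001e-03; gap |A(h/2) − A(h)| = 3.003e-03.

0.608520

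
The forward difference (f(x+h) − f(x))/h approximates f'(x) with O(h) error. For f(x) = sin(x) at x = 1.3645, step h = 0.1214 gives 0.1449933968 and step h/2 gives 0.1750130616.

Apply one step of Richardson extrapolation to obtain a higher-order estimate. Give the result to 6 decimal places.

Error is O(h^1); halving h shrinks it by 2^1 = 2.
Numerator 2×A(h/2) − A(h) = 2×0.1750130616 − 0.1449933968 = 0.2050327264
Divide by 2^1 − 1 = 1.
Extrapolated: 0.2050327264 / 1 = 0.2050327264

0.205033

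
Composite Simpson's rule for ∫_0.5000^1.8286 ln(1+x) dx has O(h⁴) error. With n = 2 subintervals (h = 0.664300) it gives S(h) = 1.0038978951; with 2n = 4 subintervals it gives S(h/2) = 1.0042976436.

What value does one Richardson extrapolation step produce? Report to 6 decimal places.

1.004324

Order 4 gives 2^r = 16 and 2^r − 1 = 15.
16 × 1.0042976436 = 16.0687622976; subtract 1.0038978951 → 15.0648644025
15.0648644025 ÷ 15 = 1.0043242935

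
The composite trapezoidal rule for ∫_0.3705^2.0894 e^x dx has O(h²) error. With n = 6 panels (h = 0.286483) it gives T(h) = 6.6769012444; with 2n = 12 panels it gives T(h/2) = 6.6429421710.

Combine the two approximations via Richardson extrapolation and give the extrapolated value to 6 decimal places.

6.631622

Error is O(h^2); halving h shrinks it by 2^2 = 4.
Weighted: 26.5717686840 − 6.6769012444 = 19.8948674396
Divide by 2^2 − 1 = 3.
19.8948674396 ÷ 3 = 6.6316224799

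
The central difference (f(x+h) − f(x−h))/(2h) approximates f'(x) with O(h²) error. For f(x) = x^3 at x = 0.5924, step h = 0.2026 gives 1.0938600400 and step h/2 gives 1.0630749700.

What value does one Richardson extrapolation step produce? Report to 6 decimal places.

Leading term ∝ h^2; use weight 4 = 2^2.
2^2×A(h/2) = 4.2522998800; minus A(h) gives 3.1584398400.
R = 3.1584398400/3 = 1.0528132800
Gap between inputs: 3.079e-02; correction applied: −0.0102616900.

1.052813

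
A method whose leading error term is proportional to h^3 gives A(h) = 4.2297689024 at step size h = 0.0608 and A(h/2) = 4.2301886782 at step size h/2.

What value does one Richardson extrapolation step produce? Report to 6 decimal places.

4.230249

r = 3: numerator weight 8, denominator 7.
8 × 4.2301886782 − 4.2297689024 = 29.6117405232
Divide by 2^3 − 1 = 7.
R = 29.6117405232/7 = 4.2302486462
Shift from A(h/2): +0.0000599680.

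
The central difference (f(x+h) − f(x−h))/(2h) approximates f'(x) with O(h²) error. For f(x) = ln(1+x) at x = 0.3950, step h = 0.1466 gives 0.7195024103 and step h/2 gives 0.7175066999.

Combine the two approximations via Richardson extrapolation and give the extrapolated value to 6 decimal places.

Leading term ∝ h^2; use weight 4 = 2^2.
4×0.7175066999 = 2.8700267996; 2.8700267996 − 0.7195024103 = 2.1505243893
Denominator 4 − 1 = 3.
2.1505243893 ÷ 3 = 0.7168414631

0.716841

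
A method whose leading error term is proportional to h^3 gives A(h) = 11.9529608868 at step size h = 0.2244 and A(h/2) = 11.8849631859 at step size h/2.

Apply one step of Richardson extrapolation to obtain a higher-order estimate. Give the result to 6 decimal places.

11.875249

Method order is 3; weight 2^3 = 8.
8·11.8849631859 = 95.0797054872; subtract 11.9529608868 → 83.1267446004
R = 83.1267446004/7 = 11.8752492286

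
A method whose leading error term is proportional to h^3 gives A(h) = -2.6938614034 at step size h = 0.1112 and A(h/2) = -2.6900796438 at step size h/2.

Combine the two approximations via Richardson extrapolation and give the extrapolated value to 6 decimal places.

-2.689539

Order 3 gives 2^r = 8 and 2^r − 1 = 7.
Weighted: (-21.5206371504) − (-2.6938614034) = -18.8267757470
(-18.8267757470) ÷ 7 = -2.6895393924
Gap between inputs: 3.782e-03; correction applied: +0.0005402514.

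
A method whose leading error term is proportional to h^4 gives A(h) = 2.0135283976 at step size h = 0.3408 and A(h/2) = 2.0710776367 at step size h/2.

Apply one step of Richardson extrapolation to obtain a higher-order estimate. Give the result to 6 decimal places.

Error is O(h^4); halving h shrinks it by 2^4 = 16.
Numerator 16*A(h/2) − A(h) = 16*2.0710776367 − 2.0135283976 = 31.1237137896
(16*2.0710776367 − 2.0135283976)/(16 − 1) = 2.0749142526
Shift from A(h/2): +0.0038366159.

2.074914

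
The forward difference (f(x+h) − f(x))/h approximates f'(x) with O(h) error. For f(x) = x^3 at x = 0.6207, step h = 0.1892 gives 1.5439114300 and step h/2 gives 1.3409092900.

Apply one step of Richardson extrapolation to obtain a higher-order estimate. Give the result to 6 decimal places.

r = 1: numerator weight 2, denominator 1.
Numerator 2*A(h/2) − A(h) = 2*1.3409092900 − 1.5439114300 = 1.1379071500
(2*1.3409092900 − 1.5439114300)/(2 − 1) = 1.1379071500

1.137907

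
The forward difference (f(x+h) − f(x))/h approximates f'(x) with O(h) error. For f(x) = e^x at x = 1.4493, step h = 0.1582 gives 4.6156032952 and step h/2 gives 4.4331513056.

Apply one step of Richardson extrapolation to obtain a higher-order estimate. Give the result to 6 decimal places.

Leading term ∝ h^1; use weight 2 = 2^1.
2×4.4331513056 − 4.6156032952 = 4.2506993160
R = 4.2506993160/1 = 4.2506993160

4.250699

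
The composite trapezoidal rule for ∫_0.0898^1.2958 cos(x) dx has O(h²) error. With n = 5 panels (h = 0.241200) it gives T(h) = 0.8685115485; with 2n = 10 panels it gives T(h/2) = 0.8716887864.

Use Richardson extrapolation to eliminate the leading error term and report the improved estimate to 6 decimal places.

r = 2: numerator weight 4, denominator 3.
4·0.8716887864 − 0.8685115485 = 2.6182435971
Divide by 2^2 − 1 = 3.
R = 2.6182435971/3 = 0.8727478657

0.872748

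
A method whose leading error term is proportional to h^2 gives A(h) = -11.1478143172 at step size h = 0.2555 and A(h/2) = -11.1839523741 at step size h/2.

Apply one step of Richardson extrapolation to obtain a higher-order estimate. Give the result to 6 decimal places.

r = 2, so 2^r = 4.
Weighted: (-44.7358094964) − (-11.1478143172) = -33.5879951792
(-33.5879951792) ÷ 3 = -11.1959983931
Shift from A(h/2): −0.0120460190.

-11.195998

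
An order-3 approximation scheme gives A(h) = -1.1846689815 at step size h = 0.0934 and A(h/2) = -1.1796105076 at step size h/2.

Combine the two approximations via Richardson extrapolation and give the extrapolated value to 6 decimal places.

r = 3: numerator weight 8, denominator 7.
Difference of the inputs: -1.1796105076 − (-1.1846689815) = 0.0050584739
Divide by 2^3 − 1 = 7: 0.0050584739/7 = 0.0007226391
R = -1.1796105076 + 0.0007226391 = -1.1788878685

-1.178888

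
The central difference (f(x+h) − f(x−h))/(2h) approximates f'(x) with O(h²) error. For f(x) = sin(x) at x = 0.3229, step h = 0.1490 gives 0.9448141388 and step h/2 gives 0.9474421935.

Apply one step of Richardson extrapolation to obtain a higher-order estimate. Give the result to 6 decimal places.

0.948318

Method order is 2; weight 2^2 = 4.
4*0.9474421935 = 3.7897687740; 3.7897687740 − 0.9448141388 = 2.8449546352
Divide by 2^2 − 1 = 3.
R = 2.8449546352/3 = 0.9483182117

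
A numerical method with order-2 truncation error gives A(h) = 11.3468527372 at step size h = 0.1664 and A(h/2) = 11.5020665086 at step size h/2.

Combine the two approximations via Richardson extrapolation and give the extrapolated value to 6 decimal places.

11.553804

Order 2 gives 2^r = 4 and 2^r − 1 = 3.
Difference of the inputs: 11.5020665086 − 11.3468527372 = 0.1552137714
Divide by 2^2 − 1 = 3: 0.1552137714/3 = 0.0517379238
R = 11.5020665086 + 0.0517379238 = 11.5538044324
Gap between inputs: 1.552e-01; correction applied: +0.0517379238.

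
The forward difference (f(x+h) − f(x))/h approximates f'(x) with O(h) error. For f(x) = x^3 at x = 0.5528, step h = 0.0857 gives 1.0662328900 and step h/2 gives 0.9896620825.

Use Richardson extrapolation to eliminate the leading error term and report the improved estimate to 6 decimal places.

The method has order 1: 2^1 = 2.
2×0.9896620825 = 1.9793241650; 1.9793241650 − 1.0662328900 = 0.9130912750
Extrapolated: 0.9130912750 / 1 = 0.9130912750
Shift from A(h/2): −0.0765708075.

0.913091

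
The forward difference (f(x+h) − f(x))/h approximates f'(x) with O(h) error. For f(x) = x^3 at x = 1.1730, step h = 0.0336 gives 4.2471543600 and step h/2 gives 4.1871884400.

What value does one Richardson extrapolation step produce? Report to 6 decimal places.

4.127223

The method has order 1: 2^1 = 2.
2*4.1871884400 = 8.3743768800; 8.3743768800 − 4.2471543600 = 4.1272225200
R = 4.1272225200/1 = 4.1272225200
Correction |R − A(h/2)| = 5.997e-02; gap |A(h/2) − A(h)| = 5.997e-02.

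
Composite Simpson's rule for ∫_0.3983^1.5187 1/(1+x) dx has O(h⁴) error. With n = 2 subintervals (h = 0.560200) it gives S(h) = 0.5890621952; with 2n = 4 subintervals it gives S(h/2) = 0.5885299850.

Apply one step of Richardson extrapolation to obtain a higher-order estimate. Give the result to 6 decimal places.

0.588495

With r = 4 the leading error scales as h^4, so the weight is 2^4 = 16.
16·0.5885299850 − 0.5890621952 = 8.8274175648
Denominator 16 − 1 = 15.
R = 8.8274175648/15 = 0.5884945043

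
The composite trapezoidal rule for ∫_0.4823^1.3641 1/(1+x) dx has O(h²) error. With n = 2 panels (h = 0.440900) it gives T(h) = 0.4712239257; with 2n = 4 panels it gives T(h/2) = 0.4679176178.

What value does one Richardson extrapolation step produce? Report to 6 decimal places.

The method has order 2: 2^2 = 4.
4 × 0.4679176178 − 0.4712239257 = 1.4004465455
1.4004465455 ÷ 3 = 0.4668155152

0.466816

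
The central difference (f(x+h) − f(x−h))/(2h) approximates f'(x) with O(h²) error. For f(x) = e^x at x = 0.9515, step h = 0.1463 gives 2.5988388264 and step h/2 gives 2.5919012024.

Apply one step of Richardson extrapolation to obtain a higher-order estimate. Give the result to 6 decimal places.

2.589589

Order 2 gives 2^r = 4 and 2^r − 1 = 3.
2^2 × A(h/2) = 10.3676048096; minus A(h) gives 7.7687659832.
(4 × 2.5919012024 − 2.5988388264)/(4 − 1) = 2.5895886611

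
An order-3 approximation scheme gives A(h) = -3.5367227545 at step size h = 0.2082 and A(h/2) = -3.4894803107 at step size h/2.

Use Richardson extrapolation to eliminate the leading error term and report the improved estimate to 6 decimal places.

Order 3 gives 2^r = 8 and 2^r − 1 = 7.
Difference of the inputs: -3.4894803107 − (-3.5367227545) = 0.0472424438
Correction (A(h/2) − A(h))/(8 − 1) = 0.0472424438/7 = 0.0067489205
R = -3.4894803107 + 0.0067489205 = -3.4827313902

-3.482731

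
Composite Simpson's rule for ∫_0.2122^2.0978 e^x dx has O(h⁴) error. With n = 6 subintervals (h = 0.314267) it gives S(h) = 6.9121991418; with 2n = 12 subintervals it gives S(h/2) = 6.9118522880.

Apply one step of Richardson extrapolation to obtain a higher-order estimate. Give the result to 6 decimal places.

r = 4: numerator weight 16, denominator 15.
Top: 16(6.9118522880) − (6.9121991418) = 103.6774374662
(16·6.9118522880 − 6.9121991418)/(16 − 1) = 6.9118291644
Shift from A(h/2): −0.0000231236.

6.911829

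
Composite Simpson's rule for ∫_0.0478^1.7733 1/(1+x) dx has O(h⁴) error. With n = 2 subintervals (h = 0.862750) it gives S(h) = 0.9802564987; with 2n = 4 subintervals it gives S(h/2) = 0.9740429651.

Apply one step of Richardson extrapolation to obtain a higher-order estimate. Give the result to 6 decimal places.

Leading term ∝ h^4; use weight 16 = 2^4.
16 × 0.9740429651 − 0.9802564987 = 14.6044309429
Divide by 2^4 − 1 = 15.
R = 14.6044309429/15 = 0.9736287295

0.973629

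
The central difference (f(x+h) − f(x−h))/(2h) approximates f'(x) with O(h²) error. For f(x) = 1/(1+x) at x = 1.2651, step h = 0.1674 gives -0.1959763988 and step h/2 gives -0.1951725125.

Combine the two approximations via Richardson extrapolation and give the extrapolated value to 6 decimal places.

r = 2: numerator weight 4, denominator 3.
Weighted: (-0.7806900500) − (-0.1959763988) = -0.5847136512
Divide by 2^2 − 1 = 3.
(-0.5847136512) ÷ 3 = -0.1949045504
Gap between inputs: 8.039e-04; correction applied: +0.0002679621.

-0.194905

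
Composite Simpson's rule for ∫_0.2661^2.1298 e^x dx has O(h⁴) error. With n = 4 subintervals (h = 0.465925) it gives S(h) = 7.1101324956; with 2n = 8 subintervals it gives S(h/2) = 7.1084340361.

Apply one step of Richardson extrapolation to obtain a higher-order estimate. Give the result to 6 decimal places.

Order 4 gives 2^r = 16 and 2^r − 1 = 15.
2^4*A(h/2) = 113.7349445776; minus A(h) gives 106.6248120820.
Divide by 2^4 − 1 = 15.
Result: 7.1083208055
Correction |R − A(h/2)| = 1.132e-04; gap |A(h/2) − A(h)| = 1.698e-03.

7.108321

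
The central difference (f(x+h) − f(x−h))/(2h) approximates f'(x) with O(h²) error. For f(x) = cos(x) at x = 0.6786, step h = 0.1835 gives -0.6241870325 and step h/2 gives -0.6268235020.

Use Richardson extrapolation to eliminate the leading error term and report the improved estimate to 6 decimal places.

Method order is 2; weight 2^2 = 4.
Numerator 4×A(h/2) − A(h) = 4×(-0.6268235020) − (-0.6241870325) = -1.8831069755
Divide by 2^2 − 1 = 3.
Result: -0.6277023252
Shift from A(h/2): −0.0008788232.

-0.627702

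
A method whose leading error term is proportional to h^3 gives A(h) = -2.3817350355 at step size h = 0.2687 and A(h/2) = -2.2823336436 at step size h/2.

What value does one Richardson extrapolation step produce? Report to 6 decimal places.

-2.268133

Error is O(h^3); halving h shrinks it by 2^3 = 8.
8·(-2.2823336436) − (-2.3817350355) = -15.8769341133
(-15.8769341133) ÷ 7 = -2.2681334448
Shift from A(h/2): +0.0142001988.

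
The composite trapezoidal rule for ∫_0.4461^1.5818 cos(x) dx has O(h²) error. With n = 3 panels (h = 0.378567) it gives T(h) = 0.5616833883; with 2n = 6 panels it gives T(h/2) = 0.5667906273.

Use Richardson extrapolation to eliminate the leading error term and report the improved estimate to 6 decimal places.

0.568493

With r = 2 the leading error scales as h^2, so the weight is 2^2 = 4.
4·0.5667906273 − 0.5616833883 = 1.7054791209
Divide by 2^2 − 1 = 3.
R = 1.7054791209/3 = 0.5684930403
Correction |R − A(h/2)| = 1.702e-03; gap |A(h/2) − A(h)| = 5.107e-03.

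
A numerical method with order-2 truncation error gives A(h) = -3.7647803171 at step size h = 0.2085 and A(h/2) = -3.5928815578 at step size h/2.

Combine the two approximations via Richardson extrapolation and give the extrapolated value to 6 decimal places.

-3.535582

With r = 2 the leading error scales as h^2, so the weight is 2^2 = 4.
Weighted: (-14.3715262312) − (-3.7647803171) = -10.6067459141
Extrapolated: (-10.6067459141) / 3 = -3.5355819714
Gap between inputs: 1.719e-01; correction applied: +0.0572995864.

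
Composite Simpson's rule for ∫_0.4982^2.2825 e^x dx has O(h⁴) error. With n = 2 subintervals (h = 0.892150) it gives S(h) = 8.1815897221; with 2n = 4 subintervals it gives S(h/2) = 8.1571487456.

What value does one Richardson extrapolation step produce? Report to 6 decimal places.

With r = 4 the leading error scales as h^4, so the weight is 2^4 = 16.
16·8.1571487456 = 130.5143799296; 130.5143799296 − 8.1815897221 = 122.3327902075
Divide by 2^4 − 1 = 15.
R = 122.3327902075/15 = 8.1555193472
Correction |R − A(h/2)| = 1.629e-03; gap |A(h/2) − A(h)| = 2.444e-02.

8.155519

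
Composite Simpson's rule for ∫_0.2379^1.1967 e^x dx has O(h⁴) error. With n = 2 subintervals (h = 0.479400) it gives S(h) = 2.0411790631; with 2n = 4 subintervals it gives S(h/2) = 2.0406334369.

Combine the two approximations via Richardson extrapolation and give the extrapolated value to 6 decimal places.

2.040597

Leading term ∝ h^4; use weight 16 = 2^4.
16 × 2.0406334369 = 32.6501349904; subtract 2.0411790631 → 30.6089559273
Extrapolated: 30.6089559273 / 15 = 2.0405970618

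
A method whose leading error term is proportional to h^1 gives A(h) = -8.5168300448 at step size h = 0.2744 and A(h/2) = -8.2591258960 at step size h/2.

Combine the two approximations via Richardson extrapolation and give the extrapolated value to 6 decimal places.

-8.001422

With r = 1 the leading error scales as h^1, so the weight is 2^1 = 2.
Top: 2(-8.2591258960) − (-8.5168300448) = -8.0014217472
(-8.0014217472) ÷ 1 = -8.0014217472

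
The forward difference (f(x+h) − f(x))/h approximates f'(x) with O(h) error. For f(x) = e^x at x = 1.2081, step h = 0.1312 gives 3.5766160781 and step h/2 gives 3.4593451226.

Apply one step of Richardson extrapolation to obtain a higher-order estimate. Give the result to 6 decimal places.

Error is O(h^1); halving h shrinks it by 2^1 = 2.
Weighted: 6.9186902452 − 3.5766160781 = 3.3420741671
Divide by 2^1 − 1 = 1.
3.3420741671 ÷ 1 = 3.3420741671

3.342074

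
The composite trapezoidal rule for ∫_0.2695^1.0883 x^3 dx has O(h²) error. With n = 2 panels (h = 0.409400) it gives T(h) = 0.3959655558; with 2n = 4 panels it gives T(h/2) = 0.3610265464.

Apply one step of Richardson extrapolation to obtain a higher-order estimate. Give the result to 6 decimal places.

0.349380

Order 2 gives 2^r = 4 and 2^r − 1 = 3.
Top: 4(0.3610265464) − (0.3959655558) = 1.0481406298
Divide by 2^2 − 1 = 3.
Extrapolated: 1.0481406298 / 3 = 0.3493802099
Gap between inputs: 3.494e-02; correction applied: −0.0116463365.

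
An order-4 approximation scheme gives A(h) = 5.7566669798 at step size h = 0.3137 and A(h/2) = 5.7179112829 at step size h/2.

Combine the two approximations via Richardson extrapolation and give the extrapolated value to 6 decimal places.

The method has order 4: 2^4 = 16.
Numerator 16*A(h/2) − A(h) = 16*5.7179112829 − 5.7566669798 = 85.7299135466
Denominator 16 − 1 = 15.
(16*5.7179112829 − 5.7566669798)/(16 − 1) = 5.7153275698

5.715328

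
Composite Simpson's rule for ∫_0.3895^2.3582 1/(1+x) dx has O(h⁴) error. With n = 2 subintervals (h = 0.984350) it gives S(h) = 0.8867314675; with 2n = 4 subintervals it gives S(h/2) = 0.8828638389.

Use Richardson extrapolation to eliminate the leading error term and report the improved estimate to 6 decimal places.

0.882606

Method order is 4; weight 2^4 = 16.
16 × 0.8828638389 = 14.1258214224; 14.1258214224 − 0.8867314675 = 13.2390899549
R = 13.2390899549/15 = 0.8826059970
Gap between inputs: 3.868e-03; correction applied: −0.0002578419.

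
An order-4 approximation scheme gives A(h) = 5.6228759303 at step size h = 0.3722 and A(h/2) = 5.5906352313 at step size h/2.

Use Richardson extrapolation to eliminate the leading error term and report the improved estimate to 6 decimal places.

The method has order 4: 2^4 = 16.
A(h/2) − A(h) = 5.5906352313 − 5.6228759303 = -0.0322406990
Correction (A(h/2) − A(h))/(16 − 1) = (-0.0322406990)/15 = -0.0021493799
R = 5.5906352313 − 0.0021493799 = 5.5884858514

5.588486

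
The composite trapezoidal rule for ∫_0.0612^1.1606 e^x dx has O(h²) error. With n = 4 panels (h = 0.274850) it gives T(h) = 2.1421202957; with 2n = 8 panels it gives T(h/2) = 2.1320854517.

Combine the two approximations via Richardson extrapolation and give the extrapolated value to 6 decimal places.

Error is O(h^2); halving h shrinks it by 2^2 = 4.
Top: 4(2.1320854517) − (2.1421202957) = 6.3862215111
Denominator 4 − 1 = 3.
Result: 2.1287405037
Gap between inputs: 1.003e-02; correction applied: −0.0033449480.

2.128741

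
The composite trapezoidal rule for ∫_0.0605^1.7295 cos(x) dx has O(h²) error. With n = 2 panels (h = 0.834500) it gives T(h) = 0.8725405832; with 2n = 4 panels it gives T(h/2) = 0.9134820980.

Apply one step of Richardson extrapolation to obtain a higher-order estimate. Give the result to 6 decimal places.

The method has order 2: 2^2 = 4.
4 × 0.9134820980 = 3.6539283920; subtract 0.8725405832 → 2.7813878088
Denominator 4 − 1 = 3.
So the Richardson estimate is 0.9271292696.

0.927129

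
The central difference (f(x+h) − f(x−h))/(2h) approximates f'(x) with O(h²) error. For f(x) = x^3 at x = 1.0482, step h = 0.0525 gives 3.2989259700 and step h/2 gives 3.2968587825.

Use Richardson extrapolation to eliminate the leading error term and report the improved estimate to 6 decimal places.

3.296170

r = 2: numerator weight 4, denominator 3.
Numerator 4·A(h/2) − A(h) = 4·3.2968587825 − 3.2989259700 = 9.8885091600
Divide by 2^2 − 1 = 3.
Result: 3.2961697200
Shift from A(h/2): −0.0006890625.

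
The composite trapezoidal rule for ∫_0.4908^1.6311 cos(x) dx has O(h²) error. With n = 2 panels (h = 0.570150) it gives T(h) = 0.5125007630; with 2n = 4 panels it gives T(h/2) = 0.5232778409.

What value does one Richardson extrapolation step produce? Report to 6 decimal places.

0.526870

Order 2 gives 2^r = 4 and 2^r − 1 = 3.
4×0.5232778409 = 2.0931113636; subtract 0.5125007630 → 1.5806106006
Denominator 4 − 1 = 3.
1.5806106006 ÷ 3 = 0.5268702002
Shift from A(h/2): +0.0035923593.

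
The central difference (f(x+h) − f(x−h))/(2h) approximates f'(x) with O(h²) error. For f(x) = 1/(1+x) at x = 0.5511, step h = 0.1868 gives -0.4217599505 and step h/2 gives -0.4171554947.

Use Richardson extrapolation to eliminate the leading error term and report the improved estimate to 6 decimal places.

-0.415621

Order 2 gives 2^r = 4 and 2^r − 1 = 3.
A(h/2) − A(h) = -0.4171554947 − (-0.4217599505) = 0.0046044558
Divide by 2^2 − 1 = 3: 0.0046044558/3 = 0.0015348186
R = A(h/2) + (A(h/2) − A(h))/3 = -0.4171554947 + 0.0015348186 = -0.4156206761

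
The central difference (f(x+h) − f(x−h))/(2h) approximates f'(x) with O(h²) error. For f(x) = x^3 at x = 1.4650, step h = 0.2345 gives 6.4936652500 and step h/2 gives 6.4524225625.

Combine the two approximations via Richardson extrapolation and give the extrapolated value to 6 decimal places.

r = 2, so 2^r = 4.
2^2 × A(h/2) = 25.8096902500; minus A(h) gives 19.3160250000.
Denominator 4 − 1 = 3.
Result: 6.4386750000
Gap between inputs: 4.124e-02; correction applied: −0.0137475625.

6.438675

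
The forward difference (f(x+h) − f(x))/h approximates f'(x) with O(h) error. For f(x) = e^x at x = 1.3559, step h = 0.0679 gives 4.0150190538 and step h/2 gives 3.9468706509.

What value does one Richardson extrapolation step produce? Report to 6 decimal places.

Error is O(h^1); halving h shrinks it by 2^1 = 2.
2^1*A(h/2) = 7.8937413018; minus A(h) gives 3.8787222480.
Divide by 2^1 − 1 = 1.
(2*3.9468706509 − 4.0150190538)/(2 − 1) = 3.8787222480
Correction |R − A(h/2)| = 6.815e-02; gap |A(h/2) − A(h)| = 6.815e-02.

3.878722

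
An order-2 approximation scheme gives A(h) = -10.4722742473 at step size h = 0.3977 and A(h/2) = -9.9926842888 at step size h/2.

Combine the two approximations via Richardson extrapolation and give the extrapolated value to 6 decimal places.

-9.832821

With r = 2 the leading error scales as h^2, so the weight is 2^2 = 4.
4·(-9.9926842888) − (-10.4722742473) = -29.4984629079
Extrapolated: (-29.4984629079) / 3 = -9.8328209693
Gap between inputs: 4.796e-01; correction applied: +0.1598633195.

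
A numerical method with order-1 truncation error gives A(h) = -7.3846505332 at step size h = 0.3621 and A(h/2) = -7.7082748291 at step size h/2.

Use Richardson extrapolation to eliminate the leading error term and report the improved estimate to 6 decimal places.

-8.031899

r = 1: numerator weight 2, denominator 1.
Weighted: (-15.4165496582) − (-7.3846505332) = -8.0318991250
Divide by 2^1 − 1 = 1.
(2*(-7.7082748291) − (-7.3846505332))/(2 − 1) = -8.0318991250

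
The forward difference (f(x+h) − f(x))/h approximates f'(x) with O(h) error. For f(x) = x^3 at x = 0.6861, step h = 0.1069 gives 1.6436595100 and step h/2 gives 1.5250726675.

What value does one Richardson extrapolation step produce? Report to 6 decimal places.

r = 1, so 2^r = 2.
Weighted: 3.0501453350 − 1.6436595100 = 1.4064858250
Denominator 2 − 1 = 1.
R = 1.4064858250/1 = 1.4064858250
Correction |R − A(h/2)| = 1.186e-01; gap |A(h/2) − A(h)| = 1.186e-01.

1.406486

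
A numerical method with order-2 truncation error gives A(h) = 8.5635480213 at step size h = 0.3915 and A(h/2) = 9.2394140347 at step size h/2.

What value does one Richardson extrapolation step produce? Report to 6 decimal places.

Method order is 2; weight 2^2 = 4.
4 × 9.2394140347 = 36.9576561388; 36.9576561388 − 8.5635480213 = 28.3941081175
Denominator 4 − 1 = 3.
28.3941081175 ÷ 3 = 9.4647027058

9.464703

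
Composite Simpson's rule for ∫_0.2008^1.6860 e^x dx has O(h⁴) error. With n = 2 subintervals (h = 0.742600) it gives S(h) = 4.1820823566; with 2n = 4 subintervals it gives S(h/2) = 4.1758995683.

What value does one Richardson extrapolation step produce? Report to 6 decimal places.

4.175487

Order 4 gives 2^r = 16 and 2^r − 1 = 15.
Numerator 16 × A(h/2) − A(h) = 16 × 4.1758995683 − 4.1820823566 = 62.6323107362
Denominator 16 − 1 = 15.
(16 × 4.1758995683 − 4.1820823566)/(16 − 1) = 4.1754873824
Shift from A(h/2): −0.0004121859.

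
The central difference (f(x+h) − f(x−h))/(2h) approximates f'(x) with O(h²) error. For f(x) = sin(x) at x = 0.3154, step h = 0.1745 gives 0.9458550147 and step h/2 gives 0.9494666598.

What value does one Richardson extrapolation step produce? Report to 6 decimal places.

0.950671

Method order is 2; weight 2^2 = 4.
A(h/2) − A(h) = 0.9494666598 − 0.9458550147 = 0.0036116451
Correction (A(h/2) − A(h))/(4 − 1) = 0.0036116451/3 = 0.0012038817
R = 0.9494666598 + 0.0012038817 = 0.9506705415
Correction |R − A(h/2)| = 1.204e-03; gap |A(h/2) − A(h)| = 3.612e-03.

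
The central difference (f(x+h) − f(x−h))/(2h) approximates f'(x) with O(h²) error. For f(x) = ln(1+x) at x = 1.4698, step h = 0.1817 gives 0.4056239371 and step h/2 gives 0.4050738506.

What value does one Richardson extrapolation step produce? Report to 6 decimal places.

0.404890

r = 2: numerator weight 4, denominator 3.
Numerator 4*A(h/2) − A(h) = 4*0.4050738506 − 0.4056239371 = 1.2146714653
(4*0.4050738506 − 0.4056239371)/(4 − 1) = 0.4048904884
Gap between inputs: 5.501e-04; correction applied: −0.0001833622.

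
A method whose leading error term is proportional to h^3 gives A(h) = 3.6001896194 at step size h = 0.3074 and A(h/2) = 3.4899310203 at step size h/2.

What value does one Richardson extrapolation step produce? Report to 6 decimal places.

3.474180

Method order is 3; weight 2^3 = 8.
Numerator 8·A(h/2) − A(h) = 8·3.4899310203 − 3.6001896194 = 24.3192585430
Denominator 8 − 1 = 7.
24.3192585430 ÷ 7 = 3.4741797919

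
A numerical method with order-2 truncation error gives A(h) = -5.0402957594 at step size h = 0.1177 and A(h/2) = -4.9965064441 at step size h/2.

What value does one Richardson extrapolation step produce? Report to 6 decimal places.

Error is O(h^2); halving h shrinks it by 2^2 = 4.
Numerator 4×A(h/2) − A(h) = 4×(-4.9965064441) − (-5.0402957594) = -14.9457300170
(-14.9457300170) ÷ 3 = -4.9819100057
Shift from A(h/2): +0.0145964384.

-4.981910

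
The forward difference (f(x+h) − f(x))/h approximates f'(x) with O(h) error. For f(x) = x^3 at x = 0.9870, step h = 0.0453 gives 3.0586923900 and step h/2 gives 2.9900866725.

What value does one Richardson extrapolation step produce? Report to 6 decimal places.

Error is O(h^1); halving h shrinks it by 2^1 = 2.
Weighted: 5.9801733450 − 3.0586923900 = 2.9214809550
Divide by 2^1 − 1 = 1.
R = 2.9214809550/1 = 2.9214809550
Gap between inputs: 6.861e-02; correction applied: −0.0686057175.

2.921481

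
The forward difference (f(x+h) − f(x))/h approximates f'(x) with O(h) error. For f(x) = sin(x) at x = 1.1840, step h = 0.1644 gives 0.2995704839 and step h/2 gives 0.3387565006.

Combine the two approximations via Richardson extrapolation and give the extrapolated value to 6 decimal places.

With r = 1 the leading error scales as h^1, so the weight is 2^1 = 2.
Weighted: 0.6775130012 − 0.2995704839 = 0.3779425173
Divide by 2^1 − 1 = 1.
R = 0.3779425173/1 = 0.3779425173
Gap between inputs: 3.919e-02; correction applied: +0.0391860167.

0.377943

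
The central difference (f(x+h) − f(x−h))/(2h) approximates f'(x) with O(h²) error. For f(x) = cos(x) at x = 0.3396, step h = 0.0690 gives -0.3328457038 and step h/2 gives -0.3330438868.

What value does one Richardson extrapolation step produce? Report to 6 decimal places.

Error is O(h^2); halving h shrinks it by 2^2 = 4.
4*(-0.3330438868) − (-0.3328457038) = -0.9993298434
Divide by 2^2 − 1 = 3.
Extrapolated: (-0.9993298434) / 3 = -0.3331099478

-0.333110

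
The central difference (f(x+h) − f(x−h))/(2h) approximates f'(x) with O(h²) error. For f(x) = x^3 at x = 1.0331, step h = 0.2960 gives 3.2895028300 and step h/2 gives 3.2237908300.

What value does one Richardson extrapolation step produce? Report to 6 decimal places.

3.201887

Error is O(h^2); halving h shrinks it by 2^2 = 4.
2^2·A(h/2) = 12.8951633200; minus A(h) gives 9.6056604900.
(4·3.2237908300 − 3.2895028300)/(4 − 1) = 3.2018868300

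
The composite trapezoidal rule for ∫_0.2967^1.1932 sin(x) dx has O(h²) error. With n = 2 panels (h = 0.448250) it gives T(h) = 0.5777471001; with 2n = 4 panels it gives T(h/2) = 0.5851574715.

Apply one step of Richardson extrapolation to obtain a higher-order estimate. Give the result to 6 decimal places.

0.587628

Method order is 2; weight 2^2 = 4.
Difference of the inputs: 0.5851574715 − 0.5777471001 = 0.0074103714
Divide by 2^2 − 1 = 3: 0.0074103714/3 = 0.0024701238
R = A(h/2) + (A(h/2) − A(h))/3 = 0.5851574715 + 0.0024701238 = 0.5876275953
Gap between inputs: 7.410e-03; correction applied: +0.0024701238.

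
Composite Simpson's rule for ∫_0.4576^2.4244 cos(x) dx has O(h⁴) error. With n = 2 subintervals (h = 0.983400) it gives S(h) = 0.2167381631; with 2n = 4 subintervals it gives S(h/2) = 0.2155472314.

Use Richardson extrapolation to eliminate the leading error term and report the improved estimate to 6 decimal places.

0.215468

r = 4: numerator weight 16, denominator 15.
2^4*A(h/2) = 3.4487557024; minus A(h) gives 3.2320175393.
Denominator 16 − 1 = 15.
So the Richardson estimate is 0.2154678360.
Correction |R − A(h/2)| = 7.940e-05; gap |A(h/2) − A(h)| = 1.191e-03.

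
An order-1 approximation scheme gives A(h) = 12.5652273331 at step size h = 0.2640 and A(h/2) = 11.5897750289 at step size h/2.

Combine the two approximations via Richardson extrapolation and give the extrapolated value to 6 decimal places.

With r = 1 the leading error scales as h^1, so the weight is 2^1 = 2.
2^1 × A(h/2) = 23.1795500578; minus A(h) gives 10.6143227247.
Divide by 2^1 − 1 = 1.
10.6143227247 ÷ 1 = 10.6143227247
Gap between inputs: 9.755e-01; correction applied: −0.9754523042.

10.614323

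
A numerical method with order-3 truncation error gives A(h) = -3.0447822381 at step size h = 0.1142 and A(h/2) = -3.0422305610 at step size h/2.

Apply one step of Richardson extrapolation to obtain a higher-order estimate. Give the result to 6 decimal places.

-3.041866

r = 3, so 2^r = 8.
Weighted: (-24.3378444880) − (-3.0447822381) = -21.2930622499
Denominator 8 − 1 = 7.
Result: -3.0418660357
Shift from A(h/2): +0.0003645253.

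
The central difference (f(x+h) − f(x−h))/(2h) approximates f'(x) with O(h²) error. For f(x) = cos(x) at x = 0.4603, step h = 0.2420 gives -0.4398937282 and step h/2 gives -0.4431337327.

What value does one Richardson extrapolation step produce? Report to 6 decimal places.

-0.444214

With r = 2 the leading error scales as h^2, so the weight is 2^2 = 4.
A(h/2) − A(h) = -0.4431337327 − (-0.4398937282) = -0.0032400045
Correction (A(h/2) − A(h))/(4 − 1) = (-0.0032400045)/3 = -0.0010800015
R = -0.4431337327 − 0.0010800015 = -0.4442137342
Correction |R − A(h/2)| = 1.080e-03; gap |A(h/2) − A(h)| = 3.240e-03.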